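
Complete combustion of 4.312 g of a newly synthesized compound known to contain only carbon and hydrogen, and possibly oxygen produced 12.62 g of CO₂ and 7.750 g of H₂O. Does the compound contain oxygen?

no

mol C = 12.62 g CO₂ ÷ 44.009 g/mol = 0.28676 mol
mol H = 2 × 7.750 g H₂O ÷ 18.015 g/mol = 0.86039 mol
C and H together account for 4.3115 g — essentially the entire 4.312 g sample — so the compound contains no oxygen.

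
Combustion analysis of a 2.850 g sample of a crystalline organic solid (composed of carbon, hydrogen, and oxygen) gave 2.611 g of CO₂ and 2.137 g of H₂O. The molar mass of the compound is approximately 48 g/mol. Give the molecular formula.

mol C = 2.611 g CO₂ ÷ 44.009 g/mol = 0.059329 mol
mol H = 2 × 2.137 g H₂O ÷ 18.015 g/mol = 0.23725 mol
mass O = 2.850 − (0.71260 + 0.23914) = 1.8983 g → mol O = 1.8983 ÷ 15.999 = 0.11865 mol
Divide by the smallest (0.059329 mol): C 1.000, H 3.999, O 2.000
Empirical formula: CH4O2
Empirical-formula mass = 48.04 g/mol; 48 ÷ 48.04 ≈ 1, so the molecular formula is CH4O2.

CH4O2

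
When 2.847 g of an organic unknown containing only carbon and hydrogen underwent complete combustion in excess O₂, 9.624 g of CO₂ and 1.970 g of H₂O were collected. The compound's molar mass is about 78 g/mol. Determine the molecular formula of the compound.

mol C = 9.624 g CO₂ ÷ 44.009 g/mol = 0.21868 mol
mol H = 2 × 1.970 g H₂O ÷ 18.015 g/mol = 0.21871 mol
Divide by the smallest (0.21868 mol): C 1.000, H 1.000
Empirical formula: CH
Empirical-formula mass = 13.02 g/mol; 78 ÷ 13.02 ≈ 6, so the molecular formula is C6H6.

C6H6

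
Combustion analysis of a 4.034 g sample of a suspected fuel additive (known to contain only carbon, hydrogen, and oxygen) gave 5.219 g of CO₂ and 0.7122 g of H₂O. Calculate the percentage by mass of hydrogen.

mol C = 5.219 g CO₂ ÷ 44.009 g/mol = 0.11859 mol
mol H = 2 × 0.7122 g H₂O ÷ 18.015 g/mol = 0.079067 mol
mass O = 4.034 − (1.4244 + 0.079700) = 2.5299 g → mol O = 2.5299 ÷ 15.999 = 0.15813 mol
mass % H = 0.079700 g ÷ 4.034 g × 100%

1.98%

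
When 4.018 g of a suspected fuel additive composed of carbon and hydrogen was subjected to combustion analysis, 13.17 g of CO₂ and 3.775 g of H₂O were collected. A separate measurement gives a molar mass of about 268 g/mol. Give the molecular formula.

C20H28

mol C = 13.17 g CO₂ ÷ 44.009 g/mol = 0.29926 mol
mol H = 2 × 3.775 g H₂O ÷ 18.015 g/mol = 0.41910 mol
Divide by the smallest (0.29926 mol): C 1.000, H 1.400
Multiplying each by 5 gives whole numbers: C 5.00, H 7.00
Empirical formula: C5H7
Empirical-formula mass = 67.11 g/mol; 268 ÷ 67.11 ≈ 4, so the molecular formula is C20H28.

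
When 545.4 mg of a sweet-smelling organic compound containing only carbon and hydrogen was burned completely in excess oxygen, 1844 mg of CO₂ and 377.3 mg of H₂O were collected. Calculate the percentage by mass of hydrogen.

7.74%

mol C = 1.844 g CO₂ ÷ 44.009 g/mol = 0.041901 mol
mol H = 2 × 0.3773 g H₂O ÷ 18.015 g/mol = 0.041887 mol
mass % H = 0.042222 g ÷ 0.5454 g × 100%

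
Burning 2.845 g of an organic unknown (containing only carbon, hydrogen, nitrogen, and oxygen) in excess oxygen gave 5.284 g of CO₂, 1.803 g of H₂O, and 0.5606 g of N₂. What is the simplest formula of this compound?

C3H5NO

mol C = 5.284 g CO₂ ÷ 44.009 g/mol = 0.12007 mol
mol H = 2 × 1.803 g H₂O ÷ 18.015 g/mol = 0.20017 mol
mol N = 2 × 0.5606 g N₂ ÷ 28.014 g/mol = 0.040023 mol
mass O = 2.845 − (1.4421 + 0.20177 + 0.56060) = 0.64052 g → mol O = 0.64052 ÷ 15.999 = 0.040035 mol
Divide by the smallest (0.040023 mol): C 3.000, H 5.001, N 1.000, O 1.000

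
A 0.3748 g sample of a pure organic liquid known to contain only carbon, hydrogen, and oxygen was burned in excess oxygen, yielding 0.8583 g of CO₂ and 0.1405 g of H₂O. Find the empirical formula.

mol C = 0.8583 g CO₂ ÷ 44.009 g/mol = 0.019503 mol
mol H = 2 × 0.1405 g H₂O ÷ 18.015 g/mol = 0.015598 mol
mass O = 0.3748 − (0.23425 + 0.015723) = 0.12483 g → mol O = 0.12483 ÷ 15.999 = 0.0078023 mol
Divide by the smallest (0.0078023 mol): C 2.500, H 1.999, O 1.000
Multiplying each by 2 gives whole numbers: C 5.00, H 4.00, O 2.00

C5H4O2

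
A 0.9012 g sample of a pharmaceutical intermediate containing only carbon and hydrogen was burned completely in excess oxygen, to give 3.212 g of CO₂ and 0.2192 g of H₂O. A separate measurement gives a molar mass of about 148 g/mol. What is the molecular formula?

mol C = 3.212 g CO₂ ÷ 44.009 g/mol = 0.072985 mol
mol H = 2 × 0.2192 g H₂O ÷ 18.015 g/mol = 0.024335 mol
Divide by the smallest (0.024335 mol): C 2.999, H 1.000
Empirical formula: C3H
Empirical-formula mass = 37.04 g/mol; 148 ÷ 37.04 ≈ 4, so the molecular formula is C12H4.

C12H4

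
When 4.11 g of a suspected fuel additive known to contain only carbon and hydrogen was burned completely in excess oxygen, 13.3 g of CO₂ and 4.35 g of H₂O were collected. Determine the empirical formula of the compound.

mol C = 13.3 g CO₂ ÷ 44.009 g/mol = 0.3022 mol
mol H = 2 × 4.35 g H₂O ÷ 18.015 g/mol = 0.4829 mol
Divide by the smallest (0.3022 mol): C 1.000, H 1.598
Multiplying each by 5 gives whole numbers: C 5.00, H 7.99

C5H8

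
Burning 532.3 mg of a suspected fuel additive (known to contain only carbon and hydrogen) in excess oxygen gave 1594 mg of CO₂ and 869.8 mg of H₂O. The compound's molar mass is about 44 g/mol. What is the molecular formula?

mol C = 1.594 g CO₂ ÷ 44.009 g/mol = 0.036220 mol
mol H = 2 × 0.8698 g H₂O ÷ 18.015 g/mol = 0.096564 mol
Divide by the smallest (0.036220 mol): C 1.000, H 2.666
Multiplying each by 3 gives whole numbers: C 3.00, H 8.00
Empirical formula: C3H8
Empirical-formula mass = 44.10 g/mol; 44 ÷ 44.10 ≈ 1, so the molecular formula is C3H8.

C3H8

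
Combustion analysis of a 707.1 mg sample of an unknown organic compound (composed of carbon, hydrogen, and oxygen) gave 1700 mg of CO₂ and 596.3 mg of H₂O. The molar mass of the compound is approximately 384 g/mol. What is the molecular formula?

C21H36O6

mol C = 1.700 g CO₂ ÷ 44.009 g/mol = 0.038628 mol
mol H = 2 × 0.5963 g H₂O ÷ 18.015 g/mol = 0.066200 mol
mass O = 0.7071 − (0.46397 + 0.066730) = 0.17640 g → mol O = 0.17640 ÷ 15.999 = 0.011026 mol
Divide by the smallest (0.011026 mol): C 3.503, H 6.004, O 1.000
Multiplying each by 2 gives whole numbers: C 7.01, H 12.01, O 2.00
Empirical formula: C7H12O2
Empirical-formula mass = 128.17 g/mol; 384 ÷ 128.17 ≈ 3, so the molecular formula is C21H36O6.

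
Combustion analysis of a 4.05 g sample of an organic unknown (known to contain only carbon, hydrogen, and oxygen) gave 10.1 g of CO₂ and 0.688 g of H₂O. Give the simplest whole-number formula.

mol C = 10.1 g CO₂ ÷ 44.009 g/mol = 0.2295 mol
mol H = 2 × 0.688 g H₂O ÷ 18.015 g/mol = 0.07638 mol
mass O = 4.05 − (2.757 + 0.07699) = 1.217 g → mol O = 1.217 ÷ 15.999 = 0.07604 mol
Divide by the smallest (0.07604 mol): C 3.018, H 1.005, O 1.000

C3HO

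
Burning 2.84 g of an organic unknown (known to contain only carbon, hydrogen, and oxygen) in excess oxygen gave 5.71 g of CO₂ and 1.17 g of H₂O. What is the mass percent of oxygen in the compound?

mol C = 5.71 g CO₂ ÷ 44.009 g/mol = 0.1297 mol
mol H = 2 × 1.17 g H₂O ÷ 18.015 g/mol = 0.1299 mol
mass O = 2.84 − (1.558 + 0.1309) = 1.151 g → mol O = 1.151 ÷ 15.999 = 0.07192 mol
mass % O = 1.151 g ÷ 2.84 g × 100%

40.5%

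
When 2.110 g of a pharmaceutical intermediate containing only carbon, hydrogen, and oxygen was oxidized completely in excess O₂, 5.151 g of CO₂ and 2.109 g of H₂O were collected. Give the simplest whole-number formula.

mol C = 5.151 g CO₂ ÷ 44.009 g/mol = 0.11704 mol
mol H = 2 × 2.109 g H₂O ÷ 18.015 g/mol = 0.23414 mol
mass O = 2.110 − (1.4058 + 0.23601) = 0.46817 g → mol O = 0.46817 ÷ 15.999 = 0.029262 mol
Divide by the smallest (0.029262 mol): C 4.000, H 8.001, O 1.000

C4H8O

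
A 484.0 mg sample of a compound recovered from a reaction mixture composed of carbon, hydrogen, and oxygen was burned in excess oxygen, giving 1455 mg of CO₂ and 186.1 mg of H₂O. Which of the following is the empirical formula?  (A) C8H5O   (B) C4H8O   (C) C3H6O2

mol C = 1.455 g CO₂ ÷ 44.009 g/mol = 0.033061 mol
mol H = 2 × 0.1861 g H₂O ÷ 18.015 g/mol = 0.020661 mol
mass O = 0.4840 − (0.39710 + 0.020826) = 0.066073 g → mol O = 0.066073 ÷ 15.999 = 0.0041298 mol
Divide by the smallest (0.0041298 mol): C 8.005, H 5.003, O 1.000

(A) C8H5O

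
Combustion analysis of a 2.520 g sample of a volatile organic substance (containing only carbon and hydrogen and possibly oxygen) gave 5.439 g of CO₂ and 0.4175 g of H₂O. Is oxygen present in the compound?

yes

mol C = 5.439 g CO₂ ÷ 44.009 g/mol = 0.12359 mol
mol H = 2 × 0.4175 g H₂O ÷ 18.015 g/mol = 0.046350 mol
C and H account for only 1.5311 g of the 2.520 g sample; the remaining 0.98886 g must be oxygen.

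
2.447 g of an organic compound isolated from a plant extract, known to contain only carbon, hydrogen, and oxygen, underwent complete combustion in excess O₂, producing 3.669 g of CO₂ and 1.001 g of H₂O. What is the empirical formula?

C3H4O3

mol C = 3.669 g CO₂ ÷ 44.009 g/mol = 0.083369 mol
mol H = 2 × 1.001 g H₂O ÷ 18.015 g/mol = 0.11113 mol
mass O = 2.447 − (1.0013 + 0.11202) = 1.3336 g → mol O = 1.3336 ÷ 15.999 = 0.083357 mol
Divide by the smallest (0.083357 mol): C 1.000, H 1.333, O 1.000
Multiplying each by 3 gives whole numbers: C 3.00, H 4.00, O 3.00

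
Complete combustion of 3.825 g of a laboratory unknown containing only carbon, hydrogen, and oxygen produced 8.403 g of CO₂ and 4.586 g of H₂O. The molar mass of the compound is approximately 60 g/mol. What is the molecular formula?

C3H8O

mol C = 8.403 g CO₂ ÷ 44.009 g/mol = 0.19094 mol
mol H = 2 × 4.586 g H₂O ÷ 18.015 g/mol = 0.50913 mol
mass O = 3.825 − (2.2934 + 0.51320) = 1.0184 g → mol O = 1.0184 ÷ 15.999 = 0.063656 mol
Divide by the smallest (0.063656 mol): C 3.000, H 7.998, O 1.000
Empirical formula: C3H8O
Empirical-formula mass = 60.10 g/mol; 60 ÷ 60.10 ≈ 1, so the molecular formula is C3H8O.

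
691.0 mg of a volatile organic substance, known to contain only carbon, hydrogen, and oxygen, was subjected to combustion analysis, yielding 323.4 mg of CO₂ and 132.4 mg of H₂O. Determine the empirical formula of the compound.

CH2O5

mol C = 0.3234 g CO₂ ÷ 44.009 g/mol = 0.0073485 mol
mol H = 2 × 0.1324 g H₂O ÷ 18.015 g/mol = 0.014699 mol
mass O = 0.6910 − (0.088263 + 0.014816) = 0.58792 g → mol O = 0.58792 ÷ 15.999 = 0.036747 mol
Divide by the smallest (0.0073485 mol): C 1.000, H 2.000, O 5.001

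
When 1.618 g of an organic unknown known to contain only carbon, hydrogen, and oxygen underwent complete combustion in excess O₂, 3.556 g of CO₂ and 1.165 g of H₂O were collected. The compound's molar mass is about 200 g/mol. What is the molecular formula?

C10H16O4

mol C = 3.556 g CO₂ ÷ 44.009 g/mol = 0.080802 mol
mol H = 2 × 1.165 g H₂O ÷ 18.015 g/mol = 0.12934 mol
mass O = 1.618 − (0.97051 + 0.13037) = 0.51712 g → mol O = 0.51712 ÷ 15.999 = 0.032322 mol
Divide by the smallest (0.032322 mol): C 2.500, H 4.002, O 1.000
Multiplying each by 2 gives whole numbers: C 5.00, H 8.00, O 2.00
Empirical formula: C5H8O2
Empirical-formula mass = 100.12 g/mol; 200 ÷ 100.12 ≈ 2, so the molecular formula is C10H16O4.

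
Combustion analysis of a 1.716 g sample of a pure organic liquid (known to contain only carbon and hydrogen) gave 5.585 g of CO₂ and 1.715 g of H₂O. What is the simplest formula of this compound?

mol C = 5.585 g CO₂ ÷ 44.009 g/mol = 0.12691 mol
mol H = 2 × 1.715 g H₂O ÷ 18.015 g/mol = 0.19040 mol
Divide by the smallest (0.12691 mol): C 1.000, H 1.500
Multiplying each by 2 gives whole numbers: C 2.00, H 3.00

C2H3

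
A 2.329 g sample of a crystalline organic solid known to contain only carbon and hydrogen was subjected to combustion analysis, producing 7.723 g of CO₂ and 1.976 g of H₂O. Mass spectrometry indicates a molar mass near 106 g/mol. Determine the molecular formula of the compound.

mol C = 7.723 g CO₂ ÷ 44.009 g/mol = 0.17549 mol
mol H = 2 × 1.976 g H₂O ÷ 18.015 g/mol = 0.21937 mol
Divide by the smallest (0.17549 mol): C 1.000, H 1.250
Multiplying each by 4 gives whole numbers: C 4.00, H 5.00
Empirical formula: C4H5
Empirical-formula mass = 53.08 g/mol; 106 ÷ 53.08 ≈ 2, so the molecular formula is C8H10.

C8H10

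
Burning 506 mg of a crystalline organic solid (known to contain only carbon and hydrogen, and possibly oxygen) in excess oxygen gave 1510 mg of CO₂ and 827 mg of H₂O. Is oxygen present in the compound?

no

mol C = 1.51 g CO₂ ÷ 44.009 g/mol = 0.03431 mol
mol H = 2 × 0.827 g H₂O ÷ 18.015 g/mol = 0.09181 mol
C and H together account for 0.5047 g — essentially the entire 0.506 g sample — so the compound contains no oxygen.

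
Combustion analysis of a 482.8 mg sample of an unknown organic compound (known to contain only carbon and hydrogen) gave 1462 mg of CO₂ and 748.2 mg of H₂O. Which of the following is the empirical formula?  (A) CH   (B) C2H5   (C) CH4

mol C = 1.462 g CO₂ ÷ 44.009 g/mol = 0.033220 mol
mol H = 2 × 0.7482 g H₂O ÷ 18.015 g/mol = 0.083064 mol
Divide by the smallest (0.033220 mol): C 1.000, H 2.500
Multiplying each by 2 gives whole numbers: C 2.00, H 5.00

(B) C2H5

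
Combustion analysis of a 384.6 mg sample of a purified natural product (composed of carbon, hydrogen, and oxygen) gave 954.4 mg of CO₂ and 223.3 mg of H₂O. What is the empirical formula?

mol C = 0.9544 g CO₂ ÷ 44.009 g/mol = 0.021686 mol
mol H = 2 × 0.2233 g H₂O ÷ 18.015 g/mol = 0.024790 mol
mass O = 0.3846 − (0.26048 + 0.024989) = 0.099135 g → mol O = 0.099135 ÷ 15.999 = 0.0061963 mol
Divide by the smallest (0.0061963 mol): C 3.500, H 4.001, O 1.000
Multiplying each by 2 gives whole numbers: C 7.00, H 8.00, O 2.00

C7H8O2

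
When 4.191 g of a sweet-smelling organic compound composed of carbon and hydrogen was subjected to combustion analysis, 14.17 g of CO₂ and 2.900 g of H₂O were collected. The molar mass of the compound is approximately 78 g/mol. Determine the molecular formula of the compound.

C6H6

mol C = 14.17 g CO₂ ÷ 44.009 g/mol = 0.32198 mol
mol H = 2 × 2.900 g H₂O ÷ 18.015 g/mol = 0.32195 mol
Divide by the smallest (0.32195 mol): C 1.000, H 1.000
Empirical formula: CH
Empirical-formula mass = 13.02 g/mol; 78 ÷ 13.02 ≈ 6, so the molecular formula is C6H6.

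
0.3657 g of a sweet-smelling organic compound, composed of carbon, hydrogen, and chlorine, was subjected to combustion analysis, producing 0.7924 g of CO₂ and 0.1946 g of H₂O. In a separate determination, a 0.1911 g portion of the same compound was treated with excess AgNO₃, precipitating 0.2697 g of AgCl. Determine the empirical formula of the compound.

C5H6Cl

mol C = 0.7924 g CO₂ ÷ 44.009 g/mol = 0.018005 mol
mol H = 2 × 0.1946 g H₂O ÷ 18.015 g/mol = 0.021604 mol
From the AgCl data: mol Cl per gram of compound = (0.2697 ÷ 143.318) ÷ 0.1911 = 0.0098474 mol/g, so in the 0.3657 g combustion sample mol Cl = 0.0036012 mol
Divide by the smallest (0.0036012 mol): C 5.000, H 5.999, Cl 1.000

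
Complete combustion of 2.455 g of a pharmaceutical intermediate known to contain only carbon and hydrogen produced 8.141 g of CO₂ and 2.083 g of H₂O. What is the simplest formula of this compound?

mol C = 8.141 g CO₂ ÷ 44.009 g/mol = 0.18498 mol
mol H = 2 × 2.083 g H₂O ÷ 18.015 g/mol = 0.23125 mol
Divide by the smallest (0.18498 mol): C 1.000, H 1.250
Multiplying each by 4 gives whole numbers: C 4.00, H 5.00

C4H5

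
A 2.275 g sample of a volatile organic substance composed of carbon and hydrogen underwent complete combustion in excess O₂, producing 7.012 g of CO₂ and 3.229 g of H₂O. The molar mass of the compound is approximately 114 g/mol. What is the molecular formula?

mol C = 7.012 g CO₂ ÷ 44.009 g/mol = 0.15933 mol
mol H = 2 × 3.229 g H₂O ÷ 18.015 g/mol = 0.35848 mol
Divide by the smallest (0.15933 mol): C 1.000, H 2.250
Multiplying each by 4 gives whole numbers: C 4.00, H 9.00
Empirical formula: C4H9
Empirical-formula mass = 57.12 g/mol; 114 ÷ 57.12 ≈ 2, so the molecular formula is C8H18.

C8H18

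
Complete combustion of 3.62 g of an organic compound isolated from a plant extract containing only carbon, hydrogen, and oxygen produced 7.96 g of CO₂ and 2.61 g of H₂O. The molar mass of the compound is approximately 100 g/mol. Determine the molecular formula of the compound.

mol C = 7.96 g CO₂ ÷ 44.009 g/mol = 0.1809 mol
mol H = 2 × 2.61 g H₂O ÷ 18.015 g/mol = 0.2898 mol
mass O = 3.62 − (2.172 + 0.2921) = 1.155 g → mol O = 1.155 ÷ 15.999 = 0.07222 mol
Divide by the smallest (0.07222 mol): C 2.504, H 4.012, O 1.000
Multiplying each by 2 gives whole numbers: C 5.01, H 8.02, O 2.00
Empirical formula: C5H8O2
Empirical-formula mass = 100.12 g/mol; 100 ÷ 100.12 ≈ 1, so the molecular formula is C5H8O2.

C5H8O2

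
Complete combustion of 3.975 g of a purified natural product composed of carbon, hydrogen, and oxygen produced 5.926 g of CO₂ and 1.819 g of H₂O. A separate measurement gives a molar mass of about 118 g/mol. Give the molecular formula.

C4H6O4

mol C = 5.926 g CO₂ ÷ 44.009 g/mol = 0.13465 mol
mol H = 2 × 1.819 g H₂O ÷ 18.015 g/mol = 0.20194 mol
mass O = 3.975 − (1.6173 + 0.20356) = 2.1541 g → mol O = 2.1541 ÷ 15.999 = 0.13464 mol
Divide by the smallest (0.13464 mol): C 1.000, H 1.500, O 1.000
Multiplying each by 2 gives whole numbers: C 2.00, H 3.00, O 2.00
Empirical formula: C2H3O2
Empirical-formula mass = 59.04 g/mol; 118 ÷ 59.04 ≈ 2, so the molecular formula is C4H6O4.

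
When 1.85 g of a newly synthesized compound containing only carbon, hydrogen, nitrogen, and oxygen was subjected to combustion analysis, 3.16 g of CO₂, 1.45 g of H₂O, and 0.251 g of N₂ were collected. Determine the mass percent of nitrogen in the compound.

13.6%

mol C = 3.16 g CO₂ ÷ 44.009 g/mol = 0.07180 mol
mol H = 2 × 1.45 g H₂O ÷ 18.015 g/mol = 0.1610 mol
mol N = 2 × 0.251 g N₂ ÷ 28.014 g/mol = 0.01792 mol
mass O = 1.85 − (0.8624 + 0.1623 + 0.2510) = 0.5743 g → mol O = 0.5743 ÷ 15.999 = 0.03590 mol
mass % N = 0.2510 g ÷ 1.85 g × 100%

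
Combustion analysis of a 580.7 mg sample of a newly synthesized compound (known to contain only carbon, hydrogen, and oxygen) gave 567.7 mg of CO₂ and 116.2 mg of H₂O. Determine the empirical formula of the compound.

mol C = 0.5677 g CO₂ ÷ 44.009 g/mol = 0.012900 mol
mol H = 2 × 0.1162 g H₂O ÷ 18.015 g/mol = 0.012900 mol
mass O = 0.5807 − (0.15494 + 0.013004) = 0.41276 g → mol O = 0.41276 ÷ 15.999 = 0.025799 mol
Divide by the smallest (0.012900 mol): C 1.000, H 1.000, O 2.000

CHO2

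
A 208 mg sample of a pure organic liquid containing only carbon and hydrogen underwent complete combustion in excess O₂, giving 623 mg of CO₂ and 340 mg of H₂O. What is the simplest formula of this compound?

mol C = 0.623 g CO₂ ÷ 44.009 g/mol = 0.01416 mol
mol H = 2 × 0.340 g H₂O ÷ 18.015 g/mol = 0.03775 mol
Divide by the smallest (0.01416 mol): C 1.000, H 2.666
Multiplying each by 3 gives whole numbers: C 3.00, H 8.00

C3H8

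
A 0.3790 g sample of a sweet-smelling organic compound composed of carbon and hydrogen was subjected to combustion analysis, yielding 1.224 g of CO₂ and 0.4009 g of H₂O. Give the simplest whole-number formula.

C5H8

mol C = 1.224 g CO₂ ÷ 44.009 g/mol = 0.027812 mol
mol H = 2 × 0.4009 g H₂O ÷ 18.015 g/mol = 0.044507 mol
Divide by the smallest (0.027812 mol): C 1.000, H 1.600
Multiplying each by 5 gives whole numbers: C 5.00, H 8.00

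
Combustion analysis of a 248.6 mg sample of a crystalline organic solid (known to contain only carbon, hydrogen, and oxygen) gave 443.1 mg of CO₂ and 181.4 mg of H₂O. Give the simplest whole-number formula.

mol C = 0.4431 g CO₂ ÷ 44.009 g/mol = 0.010068 mol
mol H = 2 × 0.1814 g H₂O ÷ 18.015 g/mol = 0.020139 mol
mass O = 0.2486 − (0.12093 + 0.020300) = 0.10737 g → mol O = 0.10737 ÷ 15.999 = 0.0067110 mol
Divide by the smallest (0.0067110 mol): C 1.500, H 3.001, O 1.000
Multiplying each by 2 gives whole numbers: C 3.00, H 6.00, O 2.00

C3H6O2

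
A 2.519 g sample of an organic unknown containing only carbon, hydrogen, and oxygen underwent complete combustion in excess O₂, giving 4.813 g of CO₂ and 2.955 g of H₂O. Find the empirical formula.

C2H6O

mol C = 4.813 g CO₂ ÷ 44.009 g/mol = 0.10936 mol
mol H = 2 × 2.955 g H₂O ÷ 18.015 g/mol = 0.32806 mol
mass O = 2.519 − (1.3136 + 0.33068) = 0.87474 g → mol O = 0.87474 ÷ 15.999 = 0.054675 mol
Divide by the smallest (0.054675 mol): C 2.000, H 6.000, O 1.000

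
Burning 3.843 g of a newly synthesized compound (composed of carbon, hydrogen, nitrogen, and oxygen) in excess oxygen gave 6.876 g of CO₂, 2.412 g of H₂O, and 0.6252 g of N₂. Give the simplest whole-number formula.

C7H12N2O3

mol C = 6.876 g CO₂ ÷ 44.009 g/mol = 0.15624 mol
mol H = 2 × 2.412 g H₂O ÷ 18.015 g/mol = 0.26778 mol
mol N = 2 × 0.6252 g N₂ ÷ 28.014 g/mol = 0.044635 mol
mass O = 3.843 − (1.8766 + 0.26992 + 0.62520) = 1.0713 g → mol O = 1.0713 ÷ 15.999 = 0.066959 mol
Divide by the smallest (0.044635 mol): C 3.500, H 5.999, N 1.000, O 1.500
Multiplying each by 2 gives whole numbers: C 7.00, H 12.00, N 2.00, O 3.00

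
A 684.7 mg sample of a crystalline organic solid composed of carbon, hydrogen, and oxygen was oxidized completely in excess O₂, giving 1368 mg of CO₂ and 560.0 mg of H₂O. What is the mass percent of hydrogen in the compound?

mol C = 1.368 g CO₂ ÷ 44.009 g/mol = 0.031085 mol
mol H = 2 × 0.5600 g H₂O ÷ 18.015 g/mol = 0.062170 mol
mass O = 0.6847 − (0.37336 + 0.062668) = 0.24868 g → mol O = 0.24868 ÷ 15.999 = 0.015543 mol
mass % H = 0.062668 g ÷ 0.6847 g × 100%

9.15%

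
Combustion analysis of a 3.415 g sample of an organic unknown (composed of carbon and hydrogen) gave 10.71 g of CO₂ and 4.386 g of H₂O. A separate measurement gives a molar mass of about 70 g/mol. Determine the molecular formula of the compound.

C5H10

mol C = 10.71 g CO₂ ÷ 44.009 g/mol = 0.24336 mol
mol H = 2 × 4.386 g H₂O ÷ 18.015 g/mol = 0.48693 mol
Divide by the smallest (0.24336 mol): C 1.000, H 2.001
Empirical formula: CH2
Empirical-formula mass = 14.03 g/mol; 70 ÷ 14.03 ≈ 5, so the molecular formula is C5H10.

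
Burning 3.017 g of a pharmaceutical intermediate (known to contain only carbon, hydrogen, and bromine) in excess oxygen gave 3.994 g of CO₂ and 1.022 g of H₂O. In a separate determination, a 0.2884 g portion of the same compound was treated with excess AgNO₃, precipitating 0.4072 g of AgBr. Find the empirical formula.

C4H5Br

mol C = 3.994 g CO₂ ÷ 44.009 g/mol = 0.090754 mol
mol H = 2 × 1.022 g H₂O ÷ 18.015 g/mol = 0.11346 mol
From the AgBr data: mol Br per gram of compound = (0.4072 ÷ 187.772) ÷ 0.2884 = 0.0075194 mol/g, so in the 3.017 g combustion sample mol Br = 0.022686 mol
Divide by the smallest (0.022686 mol): C 4.000, H 5.001, Br 1.000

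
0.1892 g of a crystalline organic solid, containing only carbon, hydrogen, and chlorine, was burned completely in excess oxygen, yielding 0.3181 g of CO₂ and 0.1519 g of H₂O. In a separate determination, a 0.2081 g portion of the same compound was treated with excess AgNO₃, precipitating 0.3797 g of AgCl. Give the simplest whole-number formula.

mol C = 0.3181 g CO₂ ÷ 44.009 g/mol = 0.0072281 mol
mol H = 2 × 0.1519 g H₂O ÷ 18.015 g/mol = 0.016864 mol
From the AgCl data: mol Cl per gram of compound = (0.3797 ÷ 143.318) ÷ 0.2081 = 0.012731 mol/g, so in the 0.1892 g combustion sample mol Cl = 0.0024087 mol
Divide by the smallest (0.0024087 mol): C 3.001, H 7.001, Cl 1.000

C3H7Cl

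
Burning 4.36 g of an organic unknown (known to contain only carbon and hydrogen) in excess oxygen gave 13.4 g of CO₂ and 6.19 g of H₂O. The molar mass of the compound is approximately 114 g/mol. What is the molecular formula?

mol C = 13.4 g CO₂ ÷ 44.009 g/mol = 0.3045 mol
mol H = 2 × 6.19 g H₂O ÷ 18.015 g/mol = 0.6872 mol
Divide by the smallest (0.3045 mol): C 1.000, H 2.257
Multiplying each by 4 gives whole numbers: C 4.00, H 9.03
Empirical formula: C4H9
Empirical-formula mass = 57.12 g/mol; 114 ÷ 57.12 ≈ 2, so the molecular formula is C8H18.

C8H18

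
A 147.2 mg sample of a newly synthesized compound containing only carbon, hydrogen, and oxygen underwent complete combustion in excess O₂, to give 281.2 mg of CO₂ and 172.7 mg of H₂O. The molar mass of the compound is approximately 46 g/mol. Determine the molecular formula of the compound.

C2H6O

mol C = 0.2812 g CO₂ ÷ 44.009 g/mol = 0.0063896 mol
mol H = 2 × 0.1727 g H₂O ÷ 18.015 g/mol = 0.019173 mol
mass O = 0.1472 − (0.076746 + 0.019326) = 0.051128 g → mol O = 0.051128 ÷ 15.999 = 0.0031957 mol
Divide by the smallest (0.0031957 mol): C 1.999, H 6.000, O 1.000
Empirical formula: C2H6O
Empirical-formula mass = 46.07 g/mol; 46 ÷ 46.07 ≈ 1, so the molecular formula is C2H6O.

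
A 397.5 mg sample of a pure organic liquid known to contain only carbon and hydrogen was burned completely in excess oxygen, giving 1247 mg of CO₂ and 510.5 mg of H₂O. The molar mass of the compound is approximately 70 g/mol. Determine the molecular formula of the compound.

mol C = 1.247 g CO₂ ÷ 44.009 g/mol = 0.028335 mol
mol H = 2 × 0.5105 g H₂O ÷ 18.015 g/mol = 0.056675 mol
Divide by the smallest (0.028335 mol): C 1.000, H 2.000
Empirical formula: CH2
Empirical-formula mass = 14.03 g/mol; 70 ÷ 14.03 ≈ 5, so the molecular formula is C5H10.

C5H10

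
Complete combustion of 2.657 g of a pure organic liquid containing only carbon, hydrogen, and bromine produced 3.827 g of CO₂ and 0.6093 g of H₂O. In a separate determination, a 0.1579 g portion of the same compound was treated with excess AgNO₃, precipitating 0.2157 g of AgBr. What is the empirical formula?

C9H7Br2

mol C = 3.827 g CO₂ ÷ 44.009 g/mol = 0.086959 mol
mol H = 2 × 0.6093 g H₂O ÷ 18.015 g/mol = 0.067644 mol
From the AgBr data: mol Br per gram of compound = (0.2157 ÷ 187.772) ÷ 0.1579 = 0.0072751 mol/g, so in the 2.657 g combustion sample mol Br = 0.019330 mol
Divide by the smallest (0.019330 mol): C 4.499, H 3.499, Br 1.000
Multiplying each by 2 gives whole numbers: C 9.00, H 7.00, Br 2.00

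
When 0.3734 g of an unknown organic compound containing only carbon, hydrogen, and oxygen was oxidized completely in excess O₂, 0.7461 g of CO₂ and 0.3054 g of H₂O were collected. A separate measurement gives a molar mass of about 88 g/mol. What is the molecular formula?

mol C = 0.7461 g CO₂ ÷ 44.009 g/mol = 0.016953 mol
mol H = 2 × 0.3054 g H₂O ÷ 18.015 g/mol = 0.033905 mol
mass O = 0.3734 − (0.20363 + 0.034176) = 0.13560 g → mol O = 0.13560 ÷ 15.999 = 0.0084753 mol
Divide by the smallest (0.0084753 mol): C 2.000, H 4.000, O 1.000
Empirical formula: C2H4O
Empirical-formula mass = 44.05 g/mol; 88 ÷ 44.05 ≈ 2, so the molecular formula is C4H8O2.

C4H8O2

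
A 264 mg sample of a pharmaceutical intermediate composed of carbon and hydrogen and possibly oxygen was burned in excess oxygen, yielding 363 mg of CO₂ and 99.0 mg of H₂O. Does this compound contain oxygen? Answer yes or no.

yes

mol C = 0.363 g CO₂ ÷ 44.009 g/mol = 0.008248 mol
mol H = 2 × 0.0990 g H₂O ÷ 18.015 g/mol = 0.01099 mol
C and H account for only 0.1101 g of the 0.264 g sample; the remaining 0.1539 g must be oxygen.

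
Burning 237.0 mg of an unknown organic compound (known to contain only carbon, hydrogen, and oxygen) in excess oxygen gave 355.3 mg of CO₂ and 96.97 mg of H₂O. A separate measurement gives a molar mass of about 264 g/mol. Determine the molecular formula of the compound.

mol C = 0.3553 g CO₂ ÷ 44.009 g/mol = 0.0080733 mol
mol H = 2 × 0.09697 g H₂O ÷ 18.015 g/mol = 0.010765 mol
mass O = 0.2370 − (0.096969 + 0.010852) = 0.12918 g → mol O = 0.12918 ÷ 15.999 = 0.0080742 mol
Divide by the smallest (0.0080733 mol): C 1.000, H 1.333, O 1.000
Multiplying each by 3 gives whole numbers: C 3.00, H 4.00, O 3.00
Empirical formula: C3H4O3
Empirical-formula mass = 88.06 g/mol; 264 ÷ 88.06 ≈ 3, so the molecular formula is C9H12O9.

C9H12O9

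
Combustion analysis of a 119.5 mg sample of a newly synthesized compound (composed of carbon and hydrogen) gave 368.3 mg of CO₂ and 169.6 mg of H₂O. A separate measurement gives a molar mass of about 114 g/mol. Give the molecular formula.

mol C = 0.3683 g CO₂ ÷ 44.009 g/mol = 0.0083687 mol
mol H = 2 × 0.1696 g H₂O ÷ 18.015 g/mol = 0.018829 mol
Divide by the smallest (0.0083687 mol): C 1.000, H 2.250
Multiplying each by 4 gives whole numbers: C 4.00, H 9.00
Empirical formula: C4H9
Empirical-formula mass = 57.12 g/mol; 114 ÷ 57.12 ≈ 2, so the molecular formula is C8H18.

C8H18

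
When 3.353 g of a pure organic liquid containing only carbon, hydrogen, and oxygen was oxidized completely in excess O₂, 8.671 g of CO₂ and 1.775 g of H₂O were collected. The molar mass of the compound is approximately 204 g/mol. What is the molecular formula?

C12H12O3

mol C = 8.671 g CO₂ ÷ 44.009 g/mol = 0.19703 mol
mol H = 2 × 1.775 g H₂O ÷ 18.015 g/mol = 0.19706 mol
mass O = 3.353 − (2.3665 + 0.19863) = 0.78786 g → mol O = 0.78786 ÷ 15.999 = 0.049245 mol
Divide by the smallest (0.049245 mol): C 4.001, H 4.002, O 1.000
Empirical formula: C4H4O
Empirical-formula mass = 68.08 g/mol; 204 ÷ 68.08 ≈ 3, so the molecular formula is C12H12O3.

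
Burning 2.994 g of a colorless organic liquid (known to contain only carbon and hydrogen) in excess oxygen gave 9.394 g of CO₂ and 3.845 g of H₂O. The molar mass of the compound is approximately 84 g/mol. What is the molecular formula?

mol C = 9.394 g CO₂ ÷ 44.009 g/mol = 0.21346 mol
mol H = 2 × 3.845 g H₂O ÷ 18.015 g/mol = 0.42687 mol
Divide by the smallest (0.21346 mol): C 1.000, H 2.000
Empirical formula: CH2
Empirical-formula mass = 14.03 g/mol; 84 ÷ 14.03 ≈ 6, so the molecular formula is C6H12.

C6H12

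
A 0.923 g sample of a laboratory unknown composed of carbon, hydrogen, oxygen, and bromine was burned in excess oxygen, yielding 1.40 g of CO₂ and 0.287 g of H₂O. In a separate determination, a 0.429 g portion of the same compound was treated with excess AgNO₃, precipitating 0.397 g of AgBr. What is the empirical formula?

C7H7BrO2

mol C = 1.40 g CO₂ ÷ 44.009 g/mol = 0.03181 mol
mol H = 2 × 0.287 g H₂O ÷ 18.015 g/mol = 0.03186 mol
From the AgBr data: mol Br per gram of compound = (0.397 ÷ 187.772) ÷ 0.429 = 0.004928 mol/g, so in the 0.923 g combustion sample mol Br = 0.004549 mol
mass O = 0.923 − (0.3821 + 0.03212 + 0.3635) = 0.1453 g → mol O = 0.1453 ÷ 15.999 = 0.009083 mol
Divide by the smallest (0.004549 mol): C 6.993, H 7.004, Br 1.000, O 1.997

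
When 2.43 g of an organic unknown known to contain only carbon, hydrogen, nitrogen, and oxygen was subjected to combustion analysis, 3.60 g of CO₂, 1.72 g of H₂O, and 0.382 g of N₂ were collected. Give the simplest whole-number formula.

mol C = 3.60 g CO₂ ÷ 44.009 g/mol = 0.08180 mol
mol H = 2 × 1.72 g H₂O ÷ 18.015 g/mol = 0.1910 mol
mol N = 2 × 0.382 g N₂ ÷ 28.014 g/mol = 0.02727 mol
mass O = 2.43 − (0.9825 + 0.1925 + 0.3820) = 0.8730 g → mol O = 0.8730 ÷ 15.999 = 0.05457 mol
Divide by the smallest (0.02727 mol): C 2.999, H 7.002, N 1.000, O 2.001

C3H7NO2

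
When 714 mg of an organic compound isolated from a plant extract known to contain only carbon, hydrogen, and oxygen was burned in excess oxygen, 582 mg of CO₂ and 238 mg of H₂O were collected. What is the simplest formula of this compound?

C2H4O5

mol C = 0.582 g CO₂ ÷ 44.009 g/mol = 0.01322 mol
mol H = 2 × 0.238 g H₂O ÷ 18.015 g/mol = 0.02642 mol
mass O = 0.714 − (0.1588 + 0.02663) = 0.5285 g → mol O = 0.5285 ÷ 15.999 = 0.03303 mol
Divide by the smallest (0.01322 mol): C 1.000, H 1.998, O 2.498
Multiplying each by 2 gives whole numbers: C 2.00, H 4.00, O 5.00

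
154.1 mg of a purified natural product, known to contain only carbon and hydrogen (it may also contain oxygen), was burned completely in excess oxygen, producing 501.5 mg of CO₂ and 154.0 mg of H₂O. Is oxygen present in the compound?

mol C = 0.5015 g CO₂ ÷ 44.009 g/mol = 0.011395 mol
mol H = 2 × 0.1540 g H₂O ÷ 18.015 g/mol = 0.017097 mol
C and H together account for 0.15410 g — essentially the entire 0.1541 g sample — so the compound contains no oxygen.

no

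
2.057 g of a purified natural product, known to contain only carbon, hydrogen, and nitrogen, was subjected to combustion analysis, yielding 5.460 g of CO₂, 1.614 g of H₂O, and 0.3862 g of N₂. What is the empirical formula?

C9H13N2

mol C = 5.460 g CO₂ ÷ 44.009 g/mol = 0.12407 mol
mol H = 2 × 1.614 g H₂O ÷ 18.015 g/mol = 0.17918 mol
mol N = 2 × 0.3862 g N₂ ÷ 28.014 g/mol = 0.027572 mol
Divide by the smallest (0.027572 mol): C 4.500, H 6.499, N 1.000
Multiplying each by 2 gives whole numbers: C 9.00, H 13.00, N 2.00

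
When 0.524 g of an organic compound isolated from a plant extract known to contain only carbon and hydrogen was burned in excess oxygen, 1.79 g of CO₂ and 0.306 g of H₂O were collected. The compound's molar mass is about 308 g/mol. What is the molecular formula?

mol C = 1.79 g CO₂ ÷ 44.009 g/mol = 0.04067 mol
mol H = 2 × 0.306 g H₂O ÷ 18.015 g/mol = 0.03397 mol
Divide by the smallest (0.03397 mol): C 1.197, H 1.000
Multiplying each by 5 gives whole numbers: C 5.99, H 5.00
Empirical formula: C6H5
Empirical-formula mass = 77.11 g/mol; 308 ÷ 77.11 ≈ 4, so the molecular formula is C24H20.

C24H20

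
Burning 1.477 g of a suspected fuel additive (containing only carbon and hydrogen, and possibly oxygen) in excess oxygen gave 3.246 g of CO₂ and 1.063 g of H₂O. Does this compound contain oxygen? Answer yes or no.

yes

mol C = 3.246 g CO₂ ÷ 44.009 g/mol = 0.073758 mol
mol H = 2 × 1.063 g H₂O ÷ 18.015 g/mol = 0.11801 mol
C and H account for only 1.0049 g of the 1.477 g sample; the remaining 0.47214 g must be oxygen.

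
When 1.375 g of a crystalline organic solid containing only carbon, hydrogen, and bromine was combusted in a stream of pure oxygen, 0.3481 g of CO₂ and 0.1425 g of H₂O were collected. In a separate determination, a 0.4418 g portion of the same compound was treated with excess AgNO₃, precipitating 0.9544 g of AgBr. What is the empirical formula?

CH2Br2

mol C = 0.3481 g CO₂ ÷ 44.009 g/mol = 0.0079097 mol
mol H = 2 × 0.1425 g H₂O ÷ 18.015 g/mol = 0.015820 mol
From the AgBr data: mol Br per gram of compound = (0.9544 ÷ 187.772) ÷ 0.4418 = 0.011505 mol/g, so in the 1.375 g combustion sample mol Br = 0.015819 mol
Divide by the smallest (0.0079097 mol): C 1.000, H 2.000, Br 2.000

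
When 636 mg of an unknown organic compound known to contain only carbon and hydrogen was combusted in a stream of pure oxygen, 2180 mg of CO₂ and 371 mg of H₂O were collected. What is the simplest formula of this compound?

mol C = 2.18 g CO₂ ÷ 44.009 g/mol = 0.04954 mol
mol H = 2 × 0.371 g H₂O ÷ 18.015 g/mol = 0.04119 mol
Divide by the smallest (0.04119 mol): C 1.203, H 1.000
Multiplying each by 5 gives whole numbers: C 6.01, H 5.00

C6H5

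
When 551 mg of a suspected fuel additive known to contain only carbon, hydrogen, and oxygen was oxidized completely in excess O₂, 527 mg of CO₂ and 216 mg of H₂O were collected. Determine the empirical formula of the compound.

mol C = 0.527 g CO₂ ÷ 44.009 g/mol = 0.01197 mol
mol H = 2 × 0.216 g H₂O ÷ 18.015 g/mol = 0.02398 mol
mass O = 0.551 − (0.1438 + 0.02417) = 0.3830 g → mol O = 0.3830 ÷ 15.999 = 0.02394 mol
Divide by the smallest (0.01197 mol): C 1.000, H 2.003, O 1.999

CH2O2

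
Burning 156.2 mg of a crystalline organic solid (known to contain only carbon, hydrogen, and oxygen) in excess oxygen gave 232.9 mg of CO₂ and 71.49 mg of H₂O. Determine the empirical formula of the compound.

C2H3O2

mol C = 0.2329 g CO₂ ÷ 44.009 g/mol = 0.0052921 mol
mol H = 2 × 0.07149 g H₂O ÷ 18.015 g/mol = 0.0079367 mol
mass O = 0.1562 − (0.063563 + 0.0080002) = 0.084636 g → mol O = 0.084636 ÷ 15.999 = 0.0052901 mol
Divide by the smallest (0.0052901 mol): C 1.000, H 1.500, O 1.000
Multiplying each by 2 gives whole numbers: C 2.00, H 3.00, O 2.00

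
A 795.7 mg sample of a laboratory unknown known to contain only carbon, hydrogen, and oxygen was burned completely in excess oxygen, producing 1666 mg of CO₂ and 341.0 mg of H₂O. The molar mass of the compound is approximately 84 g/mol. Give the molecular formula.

C4H4O2

mol C = 1.666 g CO₂ ÷ 44.009 g/mol = 0.037856 mol
mol H = 2 × 0.3410 g H₂O ÷ 18.015 g/mol = 0.037857 mol
mass O = 0.7957 − (0.45469 + 0.038160) = 0.30285 g → mol O = 0.30285 ÷ 15.999 = 0.018929 mol
Divide by the smallest (0.018929 mol): C 2.000, H 2.000, O 1.000
Empirical formula: C2H2O
Empirical-formula mass = 42.04 g/mol; 84 ÷ 42.04 ≈ 2, so the molecular formula is C4H4O2.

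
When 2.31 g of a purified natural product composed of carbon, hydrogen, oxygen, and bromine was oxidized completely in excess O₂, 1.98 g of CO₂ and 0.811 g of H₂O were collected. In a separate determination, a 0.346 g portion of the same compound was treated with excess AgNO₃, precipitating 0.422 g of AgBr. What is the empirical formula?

C3H6BrO2

mol C = 1.98 g CO₂ ÷ 44.009 g/mol = 0.04499 mol
mol H = 2 × 0.811 g H₂O ÷ 18.015 g/mol = 0.09004 mol
From the AgBr data: mol Br per gram of compound = (0.422 ÷ 187.772) ÷ 0.346 = 0.006495 mol/g, so in the 2.31 g combustion sample mol Br = 0.01500 mol
mass O = 2.31 − (0.5404 + 0.09076 + 1.199) = 0.4800 g → mol O = 0.4800 ÷ 15.999 = 0.03000 mol
Divide by the smallest (0.01500 mol): C 2.999, H 6.001, Br 1.000, O 1.999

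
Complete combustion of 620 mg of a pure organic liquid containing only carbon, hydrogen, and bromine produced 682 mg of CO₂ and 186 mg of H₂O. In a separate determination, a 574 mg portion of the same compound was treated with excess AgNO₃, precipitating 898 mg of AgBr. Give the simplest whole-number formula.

mol C = 0.682 g CO₂ ÷ 44.009 g/mol = 0.01550 mol
mol H = 2 × 0.186 g H₂O ÷ 18.015 g/mol = 0.02065 mol
From the AgBr data: mol Br per gram of compound = (0.898 ÷ 187.772) ÷ 0.574 = 0.008332 mol/g, so in the 0.620 g combustion sample mol Br = 0.005166 mol
Divide by the smallest (0.005166 mol): C 3.000, H 3.997, Br 1.000

C3H4Br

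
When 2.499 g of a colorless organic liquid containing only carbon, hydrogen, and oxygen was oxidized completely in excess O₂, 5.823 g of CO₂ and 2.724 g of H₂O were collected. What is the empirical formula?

C7H16O2

mol C = 5.823 g CO₂ ÷ 44.009 g/mol = 0.13231 mol
mol H = 2 × 2.724 g H₂O ÷ 18.015 g/mol = 0.30241 mol
mass O = 2.499 − (1.5892 + 0.30483) = 0.60494 g → mol O = 0.60494 ÷ 15.999 = 0.037811 mol
Divide by the smallest (0.037811 mol): C 3.499, H 7.998, O 1.000
Multiplying each by 2 gives whole numbers: C 7.00, H 16.00, O 2.00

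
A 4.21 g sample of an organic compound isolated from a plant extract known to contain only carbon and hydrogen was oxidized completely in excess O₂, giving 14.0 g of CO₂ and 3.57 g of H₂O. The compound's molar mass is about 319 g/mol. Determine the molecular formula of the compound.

C24H30

mol C = 14.0 g CO₂ ÷ 44.009 g/mol = 0.3181 mol
mol H = 2 × 3.57 g H₂O ÷ 18.015 g/mol = 0.3963 mol
Divide by the smallest (0.3181 mol): C 1.000, H 1.246
Multiplying each by 4 gives whole numbers: C 4.00, H 4.98
Empirical formula: C4H5
Empirical-formula mass = 53.08 g/mol; 319 ÷ 53.08 ≈ 6, so the molecular formula is C24H30.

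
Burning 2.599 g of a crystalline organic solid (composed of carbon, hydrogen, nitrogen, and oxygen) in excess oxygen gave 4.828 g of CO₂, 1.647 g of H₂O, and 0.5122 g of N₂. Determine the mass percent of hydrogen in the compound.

7.09%

mol C = 4.828 g CO₂ ÷ 44.009 g/mol = 0.10970 mol
mol H = 2 × 1.647 g H₂O ÷ 18.015 g/mol = 0.18285 mol
mol N = 2 × 0.5122 g N₂ ÷ 28.014 g/mol = 0.036567 mol
mass O = 2.599 − (1.3177 + 0.18431 + 0.51220) = 0.58482 g → mol O = 0.58482 ÷ 15.999 = 0.036554 mol
mass % H = 0.18431 g ÷ 2.599 g × 100%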